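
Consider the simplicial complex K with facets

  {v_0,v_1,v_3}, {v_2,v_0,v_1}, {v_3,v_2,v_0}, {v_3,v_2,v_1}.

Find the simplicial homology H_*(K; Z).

H_0 ≅ Z,  H_1 = 0,  H_2 ≅ Z.

Fix the vertex order v_0 < v_1 < v_2 < v_3 and write every simplex with vertices in increasing order. Then dim K = 2 and the simplices of K are:

  0-simplices (4): [v_0], [v_1], [v_2], [v_3]
  1-simplices (6): [v_0,v_1], [v_0,v_2], [v_0,v_3], [v_1,v_2], [v_1,v_3], [v_2,v_3]
  2-simplices (4): [v_0,v_1,v_2], [v_0,v_1,v_3], [v_0,v_2,v_3], [v_1,v_2,v_3]

Hence C_0 ≅ Z^4, C_1 ≅ Z^6, C_2 ≅ Z^4.

The boundary map ∂_1: C_1 → C_0 maps an edge to its endpoints' difference, ∂[p,q] = q − p.
The resulting 4×6 matrix has rank 3, and its Smith normal form has invariant factors (1,1,1).

∂_2: C_2 → C_1 acts by ∂[p,q,r] = [q,r] − [p,r] + [p,q]. For instance
  ∂[v_0,v_1,v_3] = [v_1,v_3] − [v_0,v_3] + [v_0,v_1],
  ∂[v_0,v_1,v_2] = [v_1,v_2] − [v_0,v_2] + [v_0,v_1].
This gives a 6×4 integer matrix of rank 3; reducing to Smith normal form yields diagonal entries (1,1,1).

Computing H_k = (kernel of ∂_k) / (image of ∂_{k+1}):

  H_0: rank C_0 − rank ∂_1 = 4 − 3 = 1, and the invariant factors of ∂_1 are all 1, so H_0 ≅ Z.
  H_1: rank ker ∂_1 − rank ∂_2 = (6 − 3) − 3 = 0, and the invariant factors of ∂_2 are all 1, so H_1 ≅ 0.
  H_2: rank ker ∂_2 − rank ∂_3 = (4 − 3) − 0 = 1, and there is no ∂_3, so H_2 ≅ Z.

(K is a triangulation of the 2-sphere S^2.)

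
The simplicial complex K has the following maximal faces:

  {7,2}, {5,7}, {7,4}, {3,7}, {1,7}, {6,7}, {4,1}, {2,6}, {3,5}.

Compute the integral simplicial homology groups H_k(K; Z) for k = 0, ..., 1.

H_0 = Z,  H_1 = Z^3.

Take the total order 1 < 2 < 3 < 4 < 5 < 6 < 7 on the vertex set. Then K (dimension 1) consists of the simplices:

  0-simplices (7): [1], [2], [3], [4], [5], [6], [7]
  1-simplices (9): [1,4], [1,7], [2,6], [2,7], [3,5], [3,7], [4,7], [5,7], [6,7]

giving chain groups C_0 ≅ Z^7, C_1 ≅ Z^9.

The boundary map ∂_1: C_1 → C_0 sends each edge [p,q] (with p < q) to q − p.
The 7×9 boundary matrix has rank 6 and Smith normal form diag(1,1,1,1,1,1).

Now H_k = ker ∂_k / im ∂_{k+1}, so:

  H_0: rank C_0 − rank ∂_1 = 7 − 6 = 1, and the invariant factors of ∂_1 are all 1, so H_0 ≅ Z.
  H_1: rank ker ∂_1 − rank ∂_2 = (9 − 6) − 0 = 3, and there is no ∂_2, so H_1 ≅ Z^3.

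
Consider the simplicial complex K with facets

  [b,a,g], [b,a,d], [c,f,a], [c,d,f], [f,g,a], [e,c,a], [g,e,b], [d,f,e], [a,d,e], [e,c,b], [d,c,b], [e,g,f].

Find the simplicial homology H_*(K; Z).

Take the total order a < b < c < d < e < f < g on the vertex set. Then K (dimension 2) consists of the simplices:

  0-simplices (7): a, b, c, d, e, f, g
  1-simplices (18): ab, ac, ad, ae, af, ag, bc, bd, be, bg, cd, ce, cf, de, df, ef, eg, fg
  2-simplices (12): abd, abg, ace, acf, ade, afg, bcd, bce, beg, cdf, def, efg

Hence C_0 ≅ Z^7, C_1 ≅ Z^18, C_2 ≅ Z^12.

∂_1: C_1 → C_0 maps an edge to its endpoints' difference, ∂[p,q] = q − p.
The 7×18 boundary matrix has rank 6 and Smith normal form diag(1,1,1,1,1,1).

Boundary ∂_2: C_2 → C_1 maps a triangle to the signed sum of its edges. For instance
  ∂abg = bg − ag + ab,
  ∂bcd = cd − bd + bc.
As a 18×12 matrix over Z this has rank 12, with invariant factors (1,1,1,1,1,1,1,1,1,1,1,2).

Computing H_k = (kernel of ∂_k) / (image of ∂_{k+1}):

  H_0: rank C_0 − rank ∂_1 = 7 − 6 = 1, and the invariant factors of ∂_1 are all 1, so H_0 = Z.
  H_1: rank ker ∂_1 − rank ∂_2 = (18 − 6) − 12 = 0, and ∂_2 has invariant factor 2 > 1, so H_1 = Z/2.
  H_2: rank ker ∂_2 − rank ∂_3 = (12 − 12) − 0 = 0, and there is no ∂_3, so H_2 = 0.

As a check, the Euler characteristic is 7 − 18 + 12 = 1, which agrees with 1 − 0 + 0 = 1.

H_0 ≅ Z,  H_1 ≅ Z/2,  H_2 = 0.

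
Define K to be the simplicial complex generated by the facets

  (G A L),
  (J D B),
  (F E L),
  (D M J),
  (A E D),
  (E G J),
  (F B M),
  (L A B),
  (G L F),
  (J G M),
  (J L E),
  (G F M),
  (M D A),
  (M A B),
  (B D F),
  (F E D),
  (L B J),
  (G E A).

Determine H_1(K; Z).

H_1 = Z ⊕ Z/2Z.

Fix the vertex order A < B < D < E < F < G < J < L < M and write every simplex with vertices in increasing order. Then dim K = 2 and the simplices of K are:

  0-simplices (9): A, B, D, E, F, G, J, L, M
  1-simplices (27): AB, AD, AE, AG, AL, AM, BD, BF, BJ, BL, BM, DE, DF, DJ, DM, EF, EG, EJ, EL, FG, FL, FM, GJ, GL, GM, JL, JM
  2-simplices (18): ABL, ABM, ADE, ADM, AEG, AGL, BDF, BDJ, BFM, BJL, DEF, DJM, EFL, EGJ, EJL, FGL, FGM, GJM

giving chain groups C_0 ≅ Z^9, C_1 ≅ Z^27, C_2 ≅ Z^18.

Boundary ∂_1: C_1 → C_0 sends each edge [p,q] (with p < q) to q − p. For instance
  ∂AM = M − A.
The resulting 9×27 matrix has rank 8, and its Smith normal form has invariant factors (1,1,1,1,1,1,1,1).

∂_2: C_2 → C_1 acts by ∂[p,q,r] = [q,r] − [p,r] + [p,q]. For instance
  ∂ADM = DM − AM + AD,
  ∂ADE = DE − AE + AD.
As a 27×18 matrix over Z this has rank 18, with invariant factors (1,1,1,1,1,1,1,1,1,1,1,1,1,1,1,1,1,2).

From H_k ≅ ker(∂_k) / im(∂_{k+1}) we obtain:

  H_1: rank ker ∂_1 − rank ∂_2 = (27 − 8) − 18 = 1, and ∂_2 has invariant factor 2 > 1, so H_1 = Z ⊕ Z/2Z.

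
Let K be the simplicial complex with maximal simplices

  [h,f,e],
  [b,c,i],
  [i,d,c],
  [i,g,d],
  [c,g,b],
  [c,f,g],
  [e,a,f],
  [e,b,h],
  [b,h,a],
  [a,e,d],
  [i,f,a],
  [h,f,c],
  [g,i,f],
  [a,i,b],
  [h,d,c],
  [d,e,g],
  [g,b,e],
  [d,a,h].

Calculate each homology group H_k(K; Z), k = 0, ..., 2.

Take the total order a < b < c < d < e < f < g < h < i on the vertex set. Then K (dimension 2) consists of the simplices:

  0-simplices (9): a, b, c, d, e, f, g, h, i
  1-simplices (27): ab, ad, ae, af, ah, ai, bc, be, bg, bh, bi, cd, cf, cg, ch, ci, de, dg, dh, di, ef, eg, eh, fg, fh, fi, gi
  2-simplices (18): abh, abi, ade, adh, aef, afi, bcg, bci, beg, beh, cdh, cdi, cfg, cfh, deg, dgi, efh, fgi

so the chain groups are C_0 ≅ Z^9, C_1 ≅ Z^27, C_2 ≅ Z^18.

The boundary map ∂_1: C_1 → C_0 sends each edge [p,q] (with p < q) to q − p. For instance
  ∂bg = g − b.
The resulting 9×27 matrix has rank 8, and its Smith normal form has invariant factors (1,1,1,1,1,1,1,1).

The boundary map ∂_2: C_2 → C_1 maps a triangle to the signed sum of its edges. For instance
  ∂efh = fh − eh + ef,
  ∂bcg = cg − bg + bc.
The resulting 27×18 matrix has rank 18, and its Smith normal form has invariant factors (1,1,1,1,1,1,1,1,1,1,1,1,1,1,1,1,1,2).

From H_k ≅ ker(∂_k) / im(∂_{k+1}) we obtain:

  H_0: rank C_0 − rank ∂_1 = 9 − 8 = 1, and the invariant factors of ∂_1 are all 1, so H_0 ≅ Z.
  H_1: rank ker ∂_1 − rank ∂_2 = (27 − 8) − 18 = 1, and ∂_2 has invariant factor 2 > 1, so H_1 ≅ Z ⊕ Z_2.
  H_2: rank ker ∂_2 − rank ∂_3 = (18 − 18) − 0 = 0, and there is no ∂_3, so H_2 ≅ 0.

(K is a triangulation of the Klein bottle.)

H_0 = Z,  H_1 = Z ⊕ Z_2,  H_2 = 0.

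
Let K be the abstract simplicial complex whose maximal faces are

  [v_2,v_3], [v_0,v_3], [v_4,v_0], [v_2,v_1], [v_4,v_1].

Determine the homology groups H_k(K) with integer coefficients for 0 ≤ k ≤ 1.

H_0 = Z,  H_1 = Z.

Order the vertices as v_0 < v_1 < v_2 < v_3 < v_4. Listing each simplex with vertices in this order, K has dimension 1 with simplices:

  0-simplices (5): [v_0], [v_1], [v_2], [v_3], [v_4]
  1-simplices (5): [v_0,v_3], [v_0,v_4], [v_1,v_2], [v_1,v_4], [v_2,v_3]

Hence C_0 ≅ Z^5, C_1 ≅ Z^5.

Boundary ∂_1: C_1 → C_0 maps an edge to its endpoints' difference, ∂[p,q] = q − p. For instance
  ∂[v_0,v_4] = [v_4] − [v_0].
The 5×5 boundary matrix has rank 4 and Smith normal form diag(1,1,1,1).

Now H_k = ker ∂_k / im ∂_{k+1}, so:

  H_0: rank C_0 − rank ∂_1 = 5 − 4 = 1, and the invariant factors of ∂_1 are all 1, so H_0 ≅ Z.
  H_1: rank ker ∂_1 − rank ∂_2 = (5 − 4) − 0 = 1, and there is no ∂_2, so H_1 ≅ Z.

As a check, the Euler characteristic is 5 − 5 = 0, which agrees with 1 − 1 = 0.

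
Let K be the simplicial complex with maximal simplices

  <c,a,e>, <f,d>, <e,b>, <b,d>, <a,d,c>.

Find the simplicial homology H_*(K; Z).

Order the vertices as a < b < c < d < e < f. Listing each simplex with vertices in this order, K has dimension 2 with simplices:

  0-simplices (6): a, b, c, d, e, f
  1-simplices (8): ac, ad, ae, bd, be, cd, ce, df
  2-simplices (2): acd, ace

Hence C_0 ≅ Z^6, C_1 ≅ Z^8, C_2 ≅ Z^2.

∂_1: C_1 → C_0 is given by ∂[p,q] = [q] − [p].
The 6×8 boundary matrix has rank 5 and Smith normal form diag(1,1,1,1,1).

∂_2: C_2 → C_1 sends each 2-simplex [p,q,r] to [q,r] − [p,r] + [p,q]. For instance
  ∂acd = cd − ad + ac,
  ∂ace = ce − ae + ac.
As a 8×2 matrix over Z this has rank 2, with invariant factors (1,1).

From H_k ≅ ker(∂_k) / im(∂_{k+1}) we obtain:

  H_0: rank C_0 − rank ∂_1 = 6 − 5 = 1, and the invariant factors of ∂_1 are all 1, so H_0 = Z.
  H_1: rank ker ∂_1 − rank ∂_2 = (8 − 5) − 2 = 1, and the invariant factors of ∂_2 are all 1, so H_1 = Z.
  H_2: rank ker ∂_2 − rank ∂_3 = (2 − 2) − 0 = 0, and there is no ∂_3, so H_2 = 0.

H_0 = Z,  H_1 = Z,  H_2 = 0.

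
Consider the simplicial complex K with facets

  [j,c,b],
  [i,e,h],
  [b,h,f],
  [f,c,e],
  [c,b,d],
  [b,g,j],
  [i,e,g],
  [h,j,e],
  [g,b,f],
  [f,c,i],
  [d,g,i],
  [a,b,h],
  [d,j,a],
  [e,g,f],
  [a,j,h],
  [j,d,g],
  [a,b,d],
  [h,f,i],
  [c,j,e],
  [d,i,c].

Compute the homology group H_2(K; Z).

H_2 ≅ 0.

Order the vertices as a < b < c < d < e < f < g < h < i < j. Listing each simplex with vertices in this order, K has dimension 2 with simplices:

  0-simplices (10): a, b, c, d, e, f, g, h, i, j
  1-simplices (30): ab, ad, ah, aj, bc, bd, bf, bg, bh, bj, cd, ce, cf, ci, cj, dg, di, dj, ef, eg, eh, ei, ej, fg, fh, fi, gi, gj, hi, hj
  2-simplices (20): abd, abh, adj, ahj, bcd, bcj, bfg, bfh, bgj, cdi, cef, cej, cfi, dgi, dgj, efg, egi, ehi, ehj, fhi

giving chain groups C_0 ≅ Z^10, C_1 ≅ Z^30, C_2 ≅ Z^20.

Boundary ∂_1: C_1 → C_0 maps an edge to its endpoints' difference, ∂[p,q] = q − p. For instance
  ∂ah = h − a.
As a 10×30 matrix over Z this has rank 9, with invariant factors (1,1,1,1,1,1,1,1,1).

∂_2: C_2 → C_1 maps a triangle to the signed sum of its edges. For instance
  ∂efg = fg − eg + ef,
  ∂abd = bd − ad + ab.
The resulting 30×20 matrix has rank 20, and its Smith normal form has invariant factors (1,1,1,1,1,1,1,1,1,1,1,1,1,1,1,1,1,1,1,2).

From H_k ≅ ker(∂_k) / im(∂_{k+1}) we obtain:

  H_2: rank ker ∂_2 − rank ∂_3 = (20 − 20) − 0 = 0, and there is no ∂_3, so H_2 ≅ 0.

(K is a triangulation of the Klein bottle.)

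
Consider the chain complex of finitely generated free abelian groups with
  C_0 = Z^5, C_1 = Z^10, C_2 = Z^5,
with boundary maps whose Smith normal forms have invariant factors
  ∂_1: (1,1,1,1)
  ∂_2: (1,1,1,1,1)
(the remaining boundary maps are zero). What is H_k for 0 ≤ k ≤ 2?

H_0 = Z,  H_1 = Z,  H_2 = 0.

H_0: b_0 = 5 − 0 − 4 = 1; torsion from ∂_1 factors > 1: none. So H_0 = Z.
H_1: b_1 = 10 − 4 − 5 = 1; torsion from ∂_2 factors > 1: none. So H_1 = Z.
H_2: b_2 = 5 − 5 − 0 = 0; torsion from ∂_3 factors > 1: none. So H_2 = 0.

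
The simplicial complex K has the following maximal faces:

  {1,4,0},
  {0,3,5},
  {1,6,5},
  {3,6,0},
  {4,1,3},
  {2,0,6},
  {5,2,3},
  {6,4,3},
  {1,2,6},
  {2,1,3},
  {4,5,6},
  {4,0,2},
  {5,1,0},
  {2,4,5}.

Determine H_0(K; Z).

Fix the vertex order 0 < 1 < 2 < 3 < 4 < 5 < 6 and write every simplex with vertices in increasing order. Then dim K = 2 and the simplices of K are:

  0-simplices (7): [0], [1], [2], [3], [4], [5], [6]
  1-simplices (21): [0,1], [0,2], [0,3], [0,4], [0,5], [0,6], [1,2], [1,3], [1,4], [1,5], [1,6], [2,3], [2,4], [2,5], [2,6], [3,4], [3,5], [3,6], [4,5], [4,6], [5,6]
  2-simplices (14): [0,1,4], [0,1,5], [0,2,4], [0,2,6], [0,3,5], [0,3,6], [1,2,3], [1,2,6], [1,3,4], [1,5,6], [2,3,5], [2,4,5], [3,4,6], [4,5,6]

so the chain groups are C_0 ≅ Z^7, C_1 ≅ Z^21, C_2 ≅ Z^14.

The boundary map ∂_1: C_1 → C_0 is given by ∂[p,q] = [q] − [p]. For instance
  ∂[4,5] = [5] − [4].
The 7×21 boundary matrix has rank 6 and Smith normal form diag(1,1,1,1,1,1).

The boundary map ∂_2: C_2 → C_1 sends each 2-simplex [p,q,r] to [q,r] − [p,r] + [p,q]. For instance
  ∂[0,2,4] = [2,4] − [0,4] + [0,2],
  ∂[0,3,5] = [3,5] − [0,5] + [0,3].
The resulting 21×14 matrix has rank 13, and its Smith normal form has invariant factors (1,1,1,1,1,1,1,1,1,1,1,1,1).

Computing H_k = (kernel of ∂_k) / (image of ∂_{k+1}):

  H_0: rank C_0 − rank ∂_1 = 7 − 6 = 1, and the invariant factors of ∂_1 are all 1, so H_0 ≅ Z.

(K is a triangulation of the torus T^2.)

H_0 ≅ Z.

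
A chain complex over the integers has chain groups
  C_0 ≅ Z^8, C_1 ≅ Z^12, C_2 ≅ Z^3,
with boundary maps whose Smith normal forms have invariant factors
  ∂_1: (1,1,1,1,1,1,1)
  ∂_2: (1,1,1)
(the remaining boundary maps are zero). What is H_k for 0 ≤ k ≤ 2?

H_0: b_0 = 8 − 0 − 7 = 1; torsion from ∂_1 factors > 1: none. So H_0 = Z.
H_1: b_1 = 12 − 7 − 3 = 2; torsion from ∂_2 factors > 1: none. So H_1 = Z^2.
H_2: b_2 = 3 − 3 − 0 = 0; torsion from ∂_3 factors > 1: none. So H_2 = 0.

H_0 = Z,  H_1 = Z^2,  H_2 = 0.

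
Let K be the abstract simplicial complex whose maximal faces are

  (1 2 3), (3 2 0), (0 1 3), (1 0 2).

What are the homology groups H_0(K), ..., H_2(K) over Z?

We work with the vertex ordering 0 < 1 < 2 < 3. The simplices of K, each written with vertices in increasing order, are:

  0-simplices (4): [0], [1], [2], [3]
  1-simplices (6): [0,1], [0,2], [0,3], [1,2], [1,3], [2,3]
  2-simplices (4): [0,1,2], [0,1,3], [0,2,3], [1,2,3]

so the chain groups are C_0 ≅ Z^4, C_1 ≅ Z^6, C_2 ≅ Z^4.

Boundary ∂_1: C_1 → C_0 is given by ∂[p,q] = [q] − [p].
The 4×6 boundary matrix has rank 3 and Smith normal form diag(1,1,1).

∂_2: C_2 → C_1 acts by ∂[p,q,r] = [q,r] − [p,r] + [p,q]. For instance
  ∂[0,2,3] = [2,3] − [0,3] + [0,2],
  ∂[0,1,3] = [1,3] − [0,3] + [0,1].
As a 6×4 matrix over Z this has rank 3, with invariant factors (1,1,1).

From H_k ≅ ker(∂_k) / im(∂_{k+1}) we obtain:

  H_0: rank C_0 − rank ∂_1 = 4 − 3 = 1, and the invariant factors of ∂_1 are all 1, so H_0 ≅ Z.
  H_1: rank ker ∂_1 − rank ∂_2 = (6 − 3) − 3 = 0, and the invariant factors of ∂_2 are all 1, so H_1 ≅ 0.
  H_2: rank ker ∂_2 − rank ∂_3 = (4 − 3) − 0 = 1, and there is no ∂_3, so H_2 ≅ Z.

As a check, the Euler characteristic is 4 − 6 + 4 = 2, which agrees with 1 − 0 + 1 = 2.
(K is a triangulation of the 2-sphere S^2.)

H_0 ≅ Z,  H_1 = 0,  H_2 ≅ Z.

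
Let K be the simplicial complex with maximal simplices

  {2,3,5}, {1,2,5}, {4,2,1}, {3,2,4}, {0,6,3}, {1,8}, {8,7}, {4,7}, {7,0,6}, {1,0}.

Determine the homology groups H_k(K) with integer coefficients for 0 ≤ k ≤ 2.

Take the total order 0 < 1 < 2 < 3 < 4 < 5 < 6 < 7 < 8 on the vertex set. Then K (dimension 2) consists of the simplices:

  0-simplices (9): [0], [1], [2], [3], [4], [5], [6], [7], [8]
  1-simplices (17): [0,1], [0,3], [0,6], [0,7], [1,2], [1,4], [1,5], [1,8], [2,3], [2,4], [2,5], [3,4], [3,5], [3,6], [4,7], [6,7], [7,8]
  2-simplices (6): [0,3,6], [0,6,7], [1,2,4], [1,2,5], [2,3,4], [2,3,5]

giving chain groups C_0 ≅ Z^9, C_1 ≅ Z^17, C_2 ≅ Z^6.

The boundary map ∂_1: C_1 → C_0 sends each edge [p,q] (with p < q) to q − p. For instance
  ∂[0,7] = [7] − [0].
This gives a 9×17 integer matrix of rank 8; reducing to Smith normal form yields diagonal entries (1,1,1,1,1,1,1,1).

The boundary map ∂_2: C_2 → C_1 maps a triangle to the signed sum of its edges. For instance
  ∂[1,2,5] = [2,5] − [1,5] + [1,2],
  ∂[1,2,4] = [2,4] − [1,4] + [1,2].
The 17×6 boundary matrix has rank 6 and Smith normal form diag(1,1,1,1,1,1).

Now H_k = ker ∂_k / im ∂_{k+1}, so:

  H_0: rank C_0 − rank ∂_1 = 9 − 8 = 1, and the invariant factors of ∂_1 are all 1, so H_0 ≅ Z.
  H_1: rank ker ∂_1 − rank ∂_2 = (17 − 8) − 6 = 3, and the invariant factors of ∂_2 are all 1, so H_1 ≅ Z^3.
  H_2: rank ker ∂_2 − rank ∂_3 = (6 − 6) − 0 = 0, and there is no ∂_3, so H_2 ≅ 0.

H_0 ≅ Z,  H_1 ≅ Z^3,  H_2 = 0.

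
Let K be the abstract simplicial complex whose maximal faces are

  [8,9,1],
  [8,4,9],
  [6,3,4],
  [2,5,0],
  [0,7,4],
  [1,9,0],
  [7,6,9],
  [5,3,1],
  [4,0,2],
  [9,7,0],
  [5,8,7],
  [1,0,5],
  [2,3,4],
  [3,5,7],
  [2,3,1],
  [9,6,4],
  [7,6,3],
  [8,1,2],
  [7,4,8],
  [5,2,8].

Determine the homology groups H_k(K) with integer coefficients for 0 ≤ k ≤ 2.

Fix the vertex order 0 < 1 < 2 < 3 < 4 < 5 < 6 < 7 < 8 < 9 and write every simplex with vertices in increasing order. Then dim K = 2 and the simplices of K are:

  0-simplices (10): [0], [1], [2], [3], [4], [5], [6], [7], [8], [9]
  1-simplices (30): (30 of them)
  2-simplices (20): (20 of them)

so the chain groups are C_0 ≅ Z^10, C_1 ≅ Z^30, C_2 ≅ Z^20.

The boundary map ∂_1: C_1 → C_0 maps an edge to its endpoints' difference, ∂[p,q] = q − p. For instance
  ∂[0,5] = [5] − [0].
This gives a 10×30 integer matrix of rank 9; reducing to Smith normal form yields diagonal entries (1,1,1,1,1,1,1,1,1).

Boundary ∂_2: C_2 → C_1 sends each 2-simplex [p,q,r] to [q,r] − [p,r] + [p,q]. For instance
  ∂[3,5,7] = [5,7] − [3,7] + [3,5],
  ∂[0,2,4] = [2,4] − [0,4] + [0,2].
As a 30×20 matrix over Z this has rank 20, with invariant factors (1,1,1,1,1,1,1,1,1,1,1,1,1,1,1,1,1,1,1,2).

Computing H_k = (kernel of ∂_k) / (image of ∂_{k+1}):

  H_0: rank C_0 − rank ∂_1 = 10 − 9 = 1, and the invariant factors of ∂_1 are all 1, so H_0 = Z.
  H_1: rank ker ∂_1 − rank ∂_2 = (30 − 9) − 20 = 1, and ∂_2 has invariant factor 2 > 1, so H_1 = Z ⊕ Z/2.
  H_2: rank ker ∂_2 − rank ∂_3 = (20 − 20) − 0 = 0, and there is no ∂_3, so H_2 = 0.

(K is a triangulation of the Klein bottle.)

H_0 ≅ Z,  H_1 ≅ Z ⊕ Z/2,  H_2 = 0.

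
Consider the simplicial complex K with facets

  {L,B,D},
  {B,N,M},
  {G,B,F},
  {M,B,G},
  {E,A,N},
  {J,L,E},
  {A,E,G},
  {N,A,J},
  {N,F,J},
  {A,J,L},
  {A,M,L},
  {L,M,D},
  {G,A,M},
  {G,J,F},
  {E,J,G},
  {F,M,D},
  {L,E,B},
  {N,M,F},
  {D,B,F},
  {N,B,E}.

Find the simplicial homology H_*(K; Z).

H_0 ≅ Z,  H_1 ≅ Z ⊕ Z_2,  H_2 = 0.

Take the total order A < B < D < E < F < G < J < L < M < N on the vertex set. Then K (dimension 2) consists of the simplices:

  0-simplices (10): A, B, D, E, F, G, J, L, M, N
  1-simplices (30): AE, AG, AJ, AL, AM, AN, BD, BE, BF, BG, BL, BM, BN, DF, DL, DM, EG, EJ, EL, EN, FG, FJ, FM, FN, GJ, GM, JL, JN, LM, MN
  2-simplices (20): AEG, AEN, AGM, AJL, AJN, ALM, BDF, BDL, BEL, BEN, BFG, BGM, BMN, DFM, DLM, EGJ, EJL, FGJ, FJN, FMN

giving chain groups C_0 ≅ Z^10, C_1 ≅ Z^30, C_2 ≅ Z^20.

Boundary ∂_1: C_1 → C_0 is given by ∂[p,q] = [q] − [p]. For instance
  ∂BN = N − B.
As a 10×30 matrix over Z this has rank 9, with invariant factors (1,1,1,1,1,1,1,1,1).

The boundary map ∂_2: C_2 → C_1 maps a triangle to the signed sum of its edges. For instance
  ∂FJN = JN − FN + FJ,
  ∂FMN = MN − FN + FM.
This gives a 30×20 integer matrix of rank 20; reducing to Smith normal form yields diagonal entries (1,1,1,1,1,1,1,1,1,1,1,1,1,1,1,1,1,1,1,2).

From H_k ≅ ker(∂_k) / im(∂_{k+1}) we obtain:

  H_0: rank C_0 − rank ∂_1 = 10 − 9 = 1, and the invariant factors of ∂_1 are all 1, so H_0 ≅ Z.
  H_1: rank ker ∂_1 − rank ∂_2 = (30 − 9) − 20 = 1, and ∂_2 has invariant factor 2 > 1, so H_1 ≅ Z ⊕ Z_2.
  H_2: rank ker ∂_2 − rank ∂_3 = (20 − 20) − 0 = 0, and there is no ∂_3, so H_2 ≅ 0.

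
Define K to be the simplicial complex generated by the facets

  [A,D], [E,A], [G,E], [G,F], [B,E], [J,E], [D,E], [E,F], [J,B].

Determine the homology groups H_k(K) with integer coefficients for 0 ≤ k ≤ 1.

K has 7 vertices, 9 edges.
rank ∂_0 = 0, rank ∂_1 = 6 ⇒ b_0 = 7 − 0 − 6 = 1; all invariant factors of ∂_1 are 1 so no torsion. So H_0 = Z.
rank ∂_1 = 6, rank ∂_2 = 0 ⇒ b_1 = 9 − 6 − 0 = 3. So H_1 = Z^3.

H_0 ≅ Z,  H_1 ≅ Z^3.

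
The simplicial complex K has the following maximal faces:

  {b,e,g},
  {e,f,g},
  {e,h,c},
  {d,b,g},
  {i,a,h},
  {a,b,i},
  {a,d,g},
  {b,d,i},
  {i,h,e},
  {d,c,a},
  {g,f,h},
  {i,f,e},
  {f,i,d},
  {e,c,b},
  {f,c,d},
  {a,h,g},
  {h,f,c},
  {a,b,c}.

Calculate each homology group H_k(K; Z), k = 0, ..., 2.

H_0 = Z,  H_1 = Z ⊕ Z_2,  H_2 = 0.

Take the total order a < b < c < d < e < f < g < h < i on the vertex set. Then K (dimension 2) consists of the simplices:

  0-simplices (9): a, b, c, d, e, f, g, h, i
  1-simplices (27): ab, ac, ad, ag, ah, ai, bc, bd, be, bg, bi, cd, ce, cf, ch, df, dg, di, ef, eg, eh, ei, fg, fh, fi, gh, hi
  2-simplices (18): abc, abi, acd, adg, agh, ahi, bce, bdg, bdi, beg, cdf, ceh, cfh, dfi, efg, efi, ehi, fgh

so the chain groups are C_0 ≅ Z^9, C_1 ≅ Z^27, C_2 ≅ Z^18.

Boundary ∂_1: C_1 → C_0 sends each edge [p,q] (with p < q) to q − p. For instance
  ∂be = e − b.
As a 9×27 matrix over Z this has rank 8, with invariant factors (1,1,1,1,1,1,1,1).

Boundary ∂_2: C_2 → C_1 maps a triangle to the signed sum of its edges. For instance
  ∂ceh = eh − ch + ce,
  ∂cfh = fh − ch + cf.
The resulting 27×18 matrix has rank 18, and its Smith normal form has invariant factors (1,1,1,1,1,1,1,1,1,1,1,1,1,1,1,1,1,2).

Reading off H_k = ker ∂_k / im ∂_{k+1}:

  H_0: rank C_0 − rank ∂_1 = 9 − 8 = 1, and the invariant factors of ∂_1 are all 1, so H_0 = Z.
  H_1: rank ker ∂_1 − rank ∂_2 = (27 − 8) − 18 = 1, and ∂_2 has invariant factor 2 > 1, so H_1 = Z ⊕ Z_2.
  H_2: rank ker ∂_2 − rank ∂_3 = (18 − 18) − 0 = 0, and there is no ∂_3, so H_2 = 0.

As a check, the Euler characteristic is 9 − 27 + 18 = 0, which agrees with 1 − 1 + 0 = 0.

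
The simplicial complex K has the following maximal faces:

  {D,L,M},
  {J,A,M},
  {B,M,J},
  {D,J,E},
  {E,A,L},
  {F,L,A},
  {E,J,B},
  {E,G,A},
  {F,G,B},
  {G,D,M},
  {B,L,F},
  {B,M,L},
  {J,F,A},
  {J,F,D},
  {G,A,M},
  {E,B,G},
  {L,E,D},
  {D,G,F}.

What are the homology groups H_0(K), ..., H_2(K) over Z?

H_0 ≅ Z,  H_1 ≅ Z^2,  H_2 ≅ Z.

Order the vertices as A < B < D < E < F < G < J < L < M. Listing each simplex with vertices in this order, K has dimension 2 with simplices:

  0-simplices (9): A, B, D, E, F, G, J, L, M
  1-simplices (27): AE, AF, AG, AJ, AL, AM, BE, BF, BG, BJ, BL, BM, DE, DF, DG, DJ, DL, DM, EG, EJ, EL, FG, FJ, FL, GM, JM, LM
  2-simplices (18): AEG, AEL, AFJ, AFL, AGM, AJM, BEG, BEJ, BFG, BFL, BJM, BLM, DEJ, DEL, DFG, DFJ, DGM, DLM

so the chain groups are C_0 ≅ Z^9, C_1 ≅ Z^27, C_2 ≅ Z^18.

The boundary map ∂_1: C_1 → C_0 maps an edge to its endpoints' difference, ∂[p,q] = q − p.
This gives a 9×27 integer matrix of rank 8; reducing to Smith normal form yields diagonal entries (1,1,1,1,1,1,1,1).

∂_2: C_2 → C_1 acts by ∂[p,q,r] = [q,r] − [p,r] + [p,q]. For instance
  ∂BFL = FL − BL + BF,
  ∂BJM = JM − BM + BJ.
The resulting 27×18 matrix has rank 17, and its Smith normal form has invariant factors (1,1,1,1,1,1,1,1,1,1,1,1,1,1,1,1,1).

Reading off H_k = ker ∂_k / im ∂_{k+1}:

  H_0: rank C_0 − rank ∂_1 = 9 − 8 = 1, and the invariant factors of ∂_1 are all 1, so H_0 = Z.
  H_1: rank ker ∂_1 − rank ∂_2 = (27 − 8) − 17 = 2, and the invariant factors of ∂_2 are all 1, so H_1 = Z^2.
  H_2: rank ker ∂_2 − rank ∂_3 = (18 − 17) − 0 = 1, and there is no ∂_3, so H_2 = Z.

As a check, the Euler characteristic is 9 − 27 + 18 = 0, which agrees with 1 − 2 + 1 = 0.
(K is a triangulation of the torus T^2.)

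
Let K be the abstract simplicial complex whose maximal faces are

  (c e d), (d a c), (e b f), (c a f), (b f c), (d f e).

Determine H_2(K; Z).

H_2 ≅ 0.

We work with the vertex ordering a < b < c < d < e < f. The simplices of K, each written with vertices in increasing order, are:

  0-simplices (6): a, b, c, d, e, f
  1-simplices (12): ac, ad, af, bc, be, bf, cd, ce, cf, de, df, ef
  2-simplices (6): acd, acf, bcf, bef, cde, def

so the chain groups are C_0 ≅ Z^6, C_1 ≅ Z^12, C_2 ≅ Z^6.

The boundary map ∂_1: C_1 → C_0 is given by ∂[p,q] = [q] − [p]. For instance
  ∂ef = f − e.
This gives a 6×12 integer matrix of rank 5; reducing to Smith normal form yields diagonal entries (1,1,1,1,1).

∂_2: C_2 → C_1 maps a triangle to the signed sum of its edges. For instance
  ∂acd = cd − ad + ac,
  ∂acf = cf − af + ac.
The resulting 12×6 matrix has rank 6, and its Smith normal form has invariant factors (1,1,1,1,1,1).

Reading off H_k = ker ∂_k / im ∂_{k+1}:

  H_2: rank ker ∂_2 − rank ∂_3 = (6 − 6) − 0 = 0, and there is no ∂_3, so H_2 ≅ 0.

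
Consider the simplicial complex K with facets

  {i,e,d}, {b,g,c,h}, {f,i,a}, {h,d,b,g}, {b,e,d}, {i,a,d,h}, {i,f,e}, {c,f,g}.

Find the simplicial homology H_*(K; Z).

Take the total order a < b < c < d < e < f < g < h < i on the vertex set. Then K (dimension 3) consists of the simplices:

  0-simplices (9): a, b, c, d, e, f, g, h, i
  1-simplices (22): ad, af, ah, ai, bc, bd, be, bg, bh, cf, cg, ch, de, dg, dh, di, ef, ei, fg, fi, gh, hi
  2-simplices (16): adh, adi, afi, ahi, bcg, bch, bde, bdg, bdh, bgh, cfg, cgh, dei, dgh, dhi, efi
  3-simplices (3): adhi, bcgh, bdgh

giving chain groups C_0 ≅ Z^9, C_1 ≅ Z^22, C_2 ≅ Z^16, C_3 ≅ Z^3.

The boundary map ∂_1: C_1 → C_0 sends each edge [p,q] (with p < q) to q − p. For instance
  ∂be = e − b.
The resulting 9×22 matrix has rank 8, and its Smith normal form has invariant factors (1,1,1,1,1,1,1,1).

Boundary ∂_2: C_2 → C_1 maps a triangle to the signed sum of its edges. For instance
  ∂bcg = cg − bg + bc,
  ∂dhi = hi − di + dh.
The 22×16 boundary matrix has rank 13 and Smith normal form diag(1,1,1,1,1,1,1,1,1,1,1,1,1).

∂_3: C_3 → C_2 sends each 3-simplex σ to the alternating sum Σ_i (−1)^i (σ with its i-th vertex removed). For instance
  ∂adhi = dhi − ahi + adi − adh,
  ∂bdgh = dgh − bgh + bdh − bdg.
As a 16×3 matrix over Z this has rank 3, with invariant factors (1,1,1).

Reading off H_k = ker ∂_k / im ∂_{k+1}:

  H_0: rank C_0 − rank ∂_1 = 9 − 8 = 1, and the invariant factors of ∂_1 are all 1, so H_0 = Z.
  H_1: rank ker ∂_1 − rank ∂_2 = (22 − 8) − 13 = 1, and the invariant factors of ∂_2 are all 1, so H_1 = Z.
  H_2: rank ker ∂_2 − rank ∂_3 = (16 − 13) − 3 = 0, and the invariant factors of ∂_3 are all 1, so H_2 = 0.
  H_3: rank ker ∂_3 − rank ∂_4 = (3 − 3) − 0 = 0, and there is no ∂_4, so H_3 = 0.

H_0 = Z,  H_1 = Z,  H_2 = 0,  H_3 = 0.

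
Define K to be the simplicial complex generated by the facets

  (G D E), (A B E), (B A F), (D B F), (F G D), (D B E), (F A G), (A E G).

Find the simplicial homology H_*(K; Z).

Take the total order A < B < D < E < F < G on the vertex set. Then K (dimension 2) consists of the simplices:

  0-simplices (6): A, B, D, E, F, G
  1-simplices (12): AB, AE, AF, AG, BD, BE, BF, DE, DF, DG, EG, FG
  2-simplices (8): ABE, ABF, AEG, AFG, BDE, BDF, DEG, DFG

so the chain groups are C_0 ≅ Z^6, C_1 ≅ Z^12, C_2 ≅ Z^8.

The boundary map ∂_1: C_1 → C_0 maps an edge to its endpoints' difference, ∂[p,q] = q − p.
The resulting 6×12 matrix has rank 5, and its Smith normal form has invariant factors (1,1,1,1,1).

Boundary ∂_2: C_2 → C_1 maps a triangle to the signed sum of its edges. For instance
  ∂AEG = EG − AG + AE,
  ∂AFG = FG − AG + AF.
The resulting 12×8 matrix has rank 7, and its Smith normal form has invariant factors (1,1,1,1,1,1,1).

Now H_k = ker ∂_k / im ∂_{k+1}, so:

  H_0: rank C_0 − rank ∂_1 = 6 − 5 = 1, and the invariant factors of ∂_1 are all 1, so H_0 ≅ Z.
  H_1: rank ker ∂_1 − rank ∂_2 = (12 − 5) − 7 = 0, and the invariant factors of ∂_2 are all 1, so H_1 ≅ 0.
  H_2: rank ker ∂_2 − rank ∂_3 = (8 − 7) − 0 = 1, and there is no ∂_3, so H_2 ≅ Z.

As a check, the Euler characteristic is 6 − 12 + 8 = 2, which agrees with 1 − 0 + 1 = 2.
(K is a triangulation of the 2-sphere S^2.)

H_0 ≅ Z,  H_1 = 0,  H_2 ≅ Z.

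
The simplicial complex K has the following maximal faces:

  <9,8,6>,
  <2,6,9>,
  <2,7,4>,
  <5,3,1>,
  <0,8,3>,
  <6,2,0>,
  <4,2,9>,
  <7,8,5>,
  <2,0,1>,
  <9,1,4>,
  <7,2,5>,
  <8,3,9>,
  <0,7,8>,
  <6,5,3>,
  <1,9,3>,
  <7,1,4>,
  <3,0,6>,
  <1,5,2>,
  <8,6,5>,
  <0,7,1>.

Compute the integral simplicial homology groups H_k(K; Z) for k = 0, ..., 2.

H_0 ≅ Z,  H_1 ≅ Z ⊕ Z/2,  H_2 = 0.

Fix the vertex order 0 < 1 < 2 < 3 < 4 < 5 < 6 < 7 < 8 < 9 and write every simplex with vertices in increasing order. Then dim K = 2 and the simplices of K are:

  0-simplices (10): [0], [1], [2], [3], [4], [5], [6], [7], [8], [9]
  1-simplices (30): (30 of them)
  2-simplices (20): (20 of them)

so the chain groups are C_0 ≅ Z^10, C_1 ≅ Z^30, C_2 ≅ Z^20.

The boundary map ∂_1: C_1 → C_0 sends each edge [p,q] (with p < q) to q − p. For instance
  ∂[1,2] = [2] − [1].
As a 10×30 matrix over Z this has rank 9, with invariant factors (1,1,1,1,1,1,1,1,1).

∂_2: C_2 → C_1 maps a triangle to the signed sum of its edges. For instance
  ∂[5,7,8] = [7,8] − [5,8] + [5,7],
  ∂[2,4,9] = [4,9] − [2,9] + [2,4].
As a 30×20 matrix over Z this has rank 20, with invariant factors (1,1,1,1,1,1,1,1,1,1,1,1,1,1,1,1,1,1,1,2).

Reading off H_k = ker ∂_k / im ∂_{k+1}:

  H_0: rank C_0 − rank ∂_1 = 10 − 9 = 1, and the invariant factors of ∂_1 are all 1, so H_0 ≅ Z.
  H_1: rank ker ∂_1 − rank ∂_2 = (30 − 9) − 20 = 1, and ∂_2 has invariant factor 2 > 1, so H_1 ≅ Z ⊕ Z/2.
  H_2: rank ker ∂_2 − rank ∂_3 = (20 − 20) − 0 = 0, and there is no ∂_3, so H_2 ≅ 0.

As a check, the Euler characteristic is 10 − 30 + 20 = 0, which agrees with 1 − 1 + 0 = 0.
(K is a triangulation of the Klein bottle.)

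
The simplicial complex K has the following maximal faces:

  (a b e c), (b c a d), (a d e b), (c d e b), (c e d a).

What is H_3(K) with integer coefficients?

Take the total order a < b < c < d < e on the vertex set. Then K (dimension 3) consists of the simplices:

  0-simplices (5): a, b, c, d, e
  1-simplices (10): ab, ac, ad, ae, bc, bd, be, cd, ce, de
  2-simplices (10): abc, abd, abe, acd, ace, ade, bcd, bce, bde, cde
  3-simplices (5): abcd, abce, abde, acde, bcde

giving chain groups C_0 ≅ Z^5, C_1 ≅ Z^10, C_2 ≅ Z^10, C_3 ≅ Z^5.

Boundary ∂_1: C_1 → C_0 sends each edge [p,q] (with p < q) to q − p. For instance
  ∂ae = e − a.
The 5×10 boundary matrix has rank 4 and Smith normal form diag(1,1,1,1).

The boundary map ∂_2: C_2 → C_1 acts by ∂[p,q,r] = [q,r] − [p,r] + [p,q]. For instance
  ∂bde = de − be + bd,
  ∂cde = de − ce + cd.
The 10×10 boundary matrix has rank 6 and Smith normal form diag(1,1,1,1,1,1).

The boundary map ∂_3: C_3 → C_2 sends each 3-simplex σ to the alternating sum Σ_i (−1)^i (σ with its i-th vertex removed). For instance
  ∂acde = cde − ade + ace − acd,
  ∂bcde = cde − bde + bce − bcd.
The resulting 10×5 matrix has rank 4, and its Smith normal form has invariant factors (1,1,1,1).

Now H_k = ker ∂_k / im ∂_{k+1}, so:

  H_3: rank ker ∂_3 − rank ∂_4 = (5 − 4) − 0 = 1, and there is no ∂_4, so H_3 = Z.

(K is a triangulation of the 3-sphere S^3.)

H_3 ≅ Z.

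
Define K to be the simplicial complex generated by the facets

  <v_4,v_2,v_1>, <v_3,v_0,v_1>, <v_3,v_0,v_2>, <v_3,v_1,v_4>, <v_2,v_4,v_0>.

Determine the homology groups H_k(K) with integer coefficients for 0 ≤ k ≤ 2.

H_0 ≅ Z,  H_1 ≅ Z,  H_2 = 0.

K has 5 vertices, 10 edges, 5 triangles.
rank ∂_0 = 0, rank ∂_1 = 4 ⇒ b_0 = 5 − 0 − 4 = 1; all invariant factors of ∂_1 are 1 so no torsion. So H_0 ≅ Z.
rank ∂_1 = 4, rank ∂_2 = 5 ⇒ b_1 = 10 − 4 − 5 = 1; all invariant factors of ∂_2 are 1 so no torsion. So H_1 ≅ Z.
rank ∂_2 = 5, rank ∂_3 = 0 ⇒ b_2 = 5 − 5 − 0 = 0. So H_2 ≅ 0.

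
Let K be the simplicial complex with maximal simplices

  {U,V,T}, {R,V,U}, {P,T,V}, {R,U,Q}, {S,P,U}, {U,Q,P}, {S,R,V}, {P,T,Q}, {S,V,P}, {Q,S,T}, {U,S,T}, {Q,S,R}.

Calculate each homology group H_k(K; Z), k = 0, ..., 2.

Fix the vertex order P < Q < R < S < T < U < V and write every simplex with vertices in increasing order. Then dim K = 2 and the simplices of K are:

  0-simplices (7): P, Q, R, S, T, U, V
  1-simplices (18): PQ, PS, PT, PU, PV, QR, QS, QT, QU, RS, RU, RV, ST, SU, SV, TU, TV, UV
  2-simplices (12): PQT, PQU, PSU, PSV, PTV, QRS, QRU, QST, RSV, RUV, STU, TUV

so the chain groups are C_0 ≅ Z^7, C_1 ≅ Z^18, C_2 ≅ Z^12.

Boundary ∂_1: C_1 → C_0 maps an edge to its endpoints' difference, ∂[p,q] = q − p. For instance
  ∂RS = S − R.
This gives a 7×18 integer matrix of rank 6; reducing to Smith normal form yields diagonal entries (1,1,1,1,1,1).

Boundary ∂_2: C_2 → C_1 sends each 2-simplex [p,q,r] to [q,r] − [p,r] + [p,q]. For instance
  ∂QST = ST − QT + QS,
  ∂RSV = SV − RV + RS.
The 18×12 boundary matrix has rank 12 and Smith normal form diag(1,1,1,1,1,1,1,1,1,1,1,2).

From H_k ≅ ker(∂_k) / im(∂_{k+1}) we obtain:

  H_0: rank C_0 − rank ∂_1 = 7 − 6 = 1, and the invariant factors of ∂_1 are all 1, so H_0 ≅ Z.
  H_1: rank ker ∂_1 − rank ∂_2 = (18 − 6) − 12 = 0, and ∂_2 has invariant factor 2 > 1, so H_1 ≅ Z/2.
  H_2: rank ker ∂_2 − rank ∂_3 = (12 − 12) − 0 = 0, and there is no ∂_3, so H_2 ≅ 0.

As a check, the Euler characteristic is 7 − 18 + 12 = 1, which agrees with 1 − 0 + 0 = 1.

H_0 = Z,  H_1 = Z/2,  H_2 = 0.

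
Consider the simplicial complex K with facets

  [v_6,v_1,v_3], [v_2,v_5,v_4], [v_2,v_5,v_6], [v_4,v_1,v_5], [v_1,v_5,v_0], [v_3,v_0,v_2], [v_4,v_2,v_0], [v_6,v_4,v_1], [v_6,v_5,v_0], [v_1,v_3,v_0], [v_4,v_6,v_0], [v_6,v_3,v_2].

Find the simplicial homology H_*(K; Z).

Fix the vertex order v_0 < v_1 < v_2 < v_3 < v_4 < v_5 < v_6 and write every simplex with vertices in increasing order. Then dim K = 2 and the simplices of K are:

  0-simplices (7): [v_0], [v_1], [v_2], [v_3], [v_4], [v_5], [v_6]
  1-simplices (18): (18 of them)
  2-simplices (12): (12 of them)

so the chain groups are C_0 ≅ Z^7, C_1 ≅ Z^18, C_2 ≅ Z^12.

∂_1: C_1 → C_0 maps an edge to its endpoints' difference, ∂[p,q] = q − p.
This gives a 7×18 integer matrix of rank 6; reducing to Smith normal form yields diagonal entries (1,1,1,1,1,1).

The boundary map ∂_2: C_2 → C_1 maps a triangle to the signed sum of its edges. For instance
  ∂[v_2,v_3,v_6] = [v_3,v_6] − [v_2,v_6] + [v_2,v_3],
  ∂[v_1,v_4,v_5] = [v_4,v_5] − [v_1,v_5] + [v_1,v_4].
The 18×12 boundary matrix has rank 12 and Smith normal form diag(1,1,1,1,1,1,1,1,1,1,1,2).

Reading off H_k = ker ∂_k / im ∂_{k+1}:

  H_0: rank C_0 − rank ∂_1 = 7 − 6 = 1, and the invariant factors of ∂_1 are all 1, so H_0 ≅ Z.
  H_1: rank ker ∂_1 − rank ∂_2 = (18 − 6) − 12 = 0, and ∂_2 has invariant factor 2 > 1, so H_1 ≅ Z/2Z.
  H_2: rank ker ∂_2 − rank ∂_3 = (12 − 12) − 0 = 0, and there is no ∂_3, so H_2 ≅ 0.

As a check, the Euler characteristic is 7 − 18 + 12 = 1, which agrees with 1 − 0 + 0 = 1.

H_0 ≅ Z,  H_1 ≅ Z/2Z,  H_2 = 0.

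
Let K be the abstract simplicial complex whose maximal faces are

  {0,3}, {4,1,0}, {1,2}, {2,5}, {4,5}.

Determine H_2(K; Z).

Fix the vertex order 0 < 1 < 2 < 3 < 4 < 5 and write every simplex with vertices in increasing order. Then dim K = 2 and the simplices of K are:

  0-simplices (6): [0], [1], [2], [3], [4], [5]
  1-simplices (7): [0,1], [0,3], [0,4], [1,2], [1,4], [2,5], [4,5]
  2-simplices (1): [0,1,4]

Hence C_0 ≅ Z^6, C_1 ≅ Z^7, C_2 ≅ Z^1.

∂_1: C_1 → C_0 sends each edge [p,q] (with p < q) to q − p.
The resulting 6×7 matrix has rank 5, and its Smith normal form has invariant factors (1,1,1,1,1).

The boundary map ∂_2: C_2 → C_1 acts by ∂[p,q,r] = [q,r] − [p,r] + [p,q]. For instance
  ∂[0,1,4] = [1,4] − [0,4] + [0,1].
As a 7×1 matrix over Z this has rank 1, with invariant factors (1).

Now H_k = ker ∂_k / im ∂_{k+1}, so:

  H_2: rank ker ∂_2 − rank ∂_3 = (1 − 1) − 0 = 0, and there is no ∂_3, so H_2 ≅ 0.

H_2 = 0.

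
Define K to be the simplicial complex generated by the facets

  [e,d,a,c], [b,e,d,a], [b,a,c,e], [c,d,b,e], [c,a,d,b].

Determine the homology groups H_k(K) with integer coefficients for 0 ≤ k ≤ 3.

H_0 ≅ Z,  H_1 = 0,  H_2 = 0,  H_3 ≅ Z.

Take the total order a < b < c < d < e on the vertex set. Then K (dimension 3) consists of the simplices:

  0-simplices (5): a, b, c, d, e
  1-simplices (10): ab, ac, ad, ae, bc, bd, be, cd, ce, de
  2-simplices (10): abc, abd, abe, acd, ace, ade, bcd, bce, bde, cde
  3-simplices (5): abcd, abce, abde, acde, bcde

Hence C_0 ≅ Z^5, C_1 ≅ Z^10, C_2 ≅ Z^10, C_3 ≅ Z^5.

∂_1: C_1 → C_0 maps an edge to its endpoints' difference, ∂[p,q] = q − p. For instance
  ∂be = e − b.
This gives a 5×10 integer matrix of rank 4; reducing to Smith normal form yields diagonal entries (1,1,1,1).

∂_2: C_2 → C_1 sends each 2-simplex [p,q,r] to [q,r] − [p,r] + [p,q]. For instance
  ∂bce = ce − be + bc,
  ∂cde = de − ce + cd.
The 10×10 boundary matrix has rank 6 and Smith normal form diag(1,1,1,1,1,1).

∂_3: C_3 → C_2 sends each 3-simplex σ to the alternating sum Σ_i (−1)^i (σ with its i-th vertex removed). For instance
  ∂acde = cde − ade + ace − acd,
  ∂abde = bde − ade + abe − abd.
This gives a 10×5 integer matrix of rank 4; reducing to Smith normal form yields diagonal entries (1,1,1,1).

Computing H_k = (kernel of ∂_k) / (image of ∂_{k+1}):

  H_0: rank C_0 − rank ∂_1 = 5 − 4 = 1, and the invariant factors of ∂_1 are all 1, so H_0 ≅ Z.
  H_1: rank ker ∂_1 − rank ∂_2 = (10 − 4) − 6 = 0, and the invariant factors of ∂_2 are all 1, so H_1 ≅ 0.
  H_2: rank ker ∂_2 − rank ∂_3 = (10 − 6) − 4 = 0, and the invariant factors of ∂_3 are all 1, so H_2 ≅ 0.
  H_3: rank ker ∂_3 − rank ∂_4 = (5 − 4) − 0 = 1, and there is no ∂_4, so H_3 ≅ Z.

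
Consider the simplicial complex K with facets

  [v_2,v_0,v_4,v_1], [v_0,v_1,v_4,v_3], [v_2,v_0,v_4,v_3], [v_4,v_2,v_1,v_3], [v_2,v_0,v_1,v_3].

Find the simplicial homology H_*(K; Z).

Fix the vertex order v_0 < v_1 < v_2 < v_3 < v_4 and write every simplex with vertices in increasing order. Then dim K = 3 and the simplices of K are:

  0-simplices (5): [v_0], [v_1], [v_2], [v_3], [v_4]
  1-simplices (10): [v_0,v_1], [v_0,v_2], [v_0,v_3], [v_0,v_4], [v_1,v_2], [v_1,v_3], [v_1,v_4], [v_2,v_3], [v_2,v_4], [v_3,v_4]
  2-simplices (10): [v_0,v_1,v_2], [v_0,v_1,v_3], [v_0,v_1,v_4], [v_0,v_2,v_3], [v_0,v_2,v_4], [v_0,v_3,v_4], [v_1,v_2,v_3], [v_1,v_2,v_4], [v_1,v_3,v_4], [v_2,v_3,v_4]
  3-simplices (5): [v_0,v_1,v_2,v_3], [v_0,v_1,v_2,v_4], [v_0,v_1,v_3,v_4], [v_0,v_2,v_3,v_4], [v_1,v_2,v_3,v_4]

giving chain groups C_0 ≅ Z^5, C_1 ≅ Z^10, C_2 ≅ Z^10, C_3 ≅ Z^5.

∂_1: C_1 → C_0 maps an edge to its endpoints' difference, ∂[p,q] = q − p. For instance
  ∂[v_2,v_3] = [v_3] − [v_2].
This gives a 5×10 integer matrix of rank 4; reducing to Smith normal form yields diagonal entries (1,1,1,1).

∂_2: C_2 → C_1 sends each 2-simplex [p,q,r] to [q,r] − [p,r] + [p,q]. For instance
  ∂[v_0,v_1,v_4] = [v_1,v_4] − [v_0,v_4] + [v_0,v_1],
  ∂[v_0,v_1,v_2] = [v_1,v_2] − [v_0,v_2] + [v_0,v_1].
The resulting 10×10 matrix has rank 6, and its Smith normal form has invariant factors (1,1,1,1,1,1).

∂_3: C_3 → C_2 sends each 3-simplex σ to the alternating sum Σ_i (−1)^i (σ with its i-th vertex removed). For instance
  ∂[v_0,v_2,v_3,v_4] = [v_2,v_3,v_4] − [v_0,v_3,v_4] + [v_0,v_2,v_4] − [v_0,v_2,v_3],
  ∂[v_0,v_1,v_2,v_4] = [v_1,v_2,v_4] − [v_0,v_2,v_4] + [v_0,v_1,v_4] − [v_0,v_1,v_2].
This gives a 10×5 integer matrix of rank 4; reducing to Smith normal form yields diagonal entries (1,1,1,1).

From H_k ≅ ker(∂_k) / im(∂_{k+1}) we obtain:

  H_0: rank C_0 − rank ∂_1 = 5 − 4 = 1, and the invariant factors of ∂_1 are all 1, so H_0 = Z.
  H_1: rank ker ∂_1 − rank ∂_2 = (10 − 4) − 6 = 0, and the invariant factors of ∂_2 are all 1, so H_1 = 0.
  H_2: rank ker ∂_2 − rank ∂_3 = (10 − 6) − 4 = 0, and the invariant factors of ∂_3 are all 1, so H_2 = 0.
  H_3: rank ker ∂_3 − rank ∂_4 = (5 − 4) − 0 = 1, and there is no ∂_4, so H_3 = Z.

H_0 = Z,  H_1 = 0,  H_2 = 0,  H_3 = Z.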